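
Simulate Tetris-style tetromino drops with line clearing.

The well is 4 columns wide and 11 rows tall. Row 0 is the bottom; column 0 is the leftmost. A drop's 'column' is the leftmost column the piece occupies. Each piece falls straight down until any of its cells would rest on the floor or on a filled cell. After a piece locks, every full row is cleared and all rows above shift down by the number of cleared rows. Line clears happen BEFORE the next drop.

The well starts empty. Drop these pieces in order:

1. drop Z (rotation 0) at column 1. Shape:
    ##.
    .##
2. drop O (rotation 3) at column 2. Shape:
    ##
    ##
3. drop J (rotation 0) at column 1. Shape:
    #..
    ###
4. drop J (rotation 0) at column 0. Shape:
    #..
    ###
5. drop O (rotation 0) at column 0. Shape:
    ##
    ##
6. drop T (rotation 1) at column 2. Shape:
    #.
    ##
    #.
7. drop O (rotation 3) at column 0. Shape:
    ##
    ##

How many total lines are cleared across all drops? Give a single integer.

Drop 1: Z rot0 at col 1 lands with bottom-row=0; cleared 0 line(s) (total 0); column heights now [0 2 2 1], max=2
Drop 2: O rot3 at col 2 lands with bottom-row=2; cleared 0 line(s) (total 0); column heights now [0 2 4 4], max=4
Drop 3: J rot0 at col 1 lands with bottom-row=4; cleared 0 line(s) (total 0); column heights now [0 6 5 5], max=6
Drop 4: J rot0 at col 0 lands with bottom-row=6; cleared 0 line(s) (total 0); column heights now [8 7 7 5], max=8
Drop 5: O rot0 at col 0 lands with bottom-row=8; cleared 0 line(s) (total 0); column heights now [10 10 7 5], max=10
Drop 6: T rot1 at col 2 lands with bottom-row=7; cleared 1 line(s) (total 1); column heights now [9 9 9 5], max=9
Drop 7: O rot3 at col 0 lands with bottom-row=9; cleared 0 line(s) (total 1); column heights now [11 11 9 5], max=11

Answer: 1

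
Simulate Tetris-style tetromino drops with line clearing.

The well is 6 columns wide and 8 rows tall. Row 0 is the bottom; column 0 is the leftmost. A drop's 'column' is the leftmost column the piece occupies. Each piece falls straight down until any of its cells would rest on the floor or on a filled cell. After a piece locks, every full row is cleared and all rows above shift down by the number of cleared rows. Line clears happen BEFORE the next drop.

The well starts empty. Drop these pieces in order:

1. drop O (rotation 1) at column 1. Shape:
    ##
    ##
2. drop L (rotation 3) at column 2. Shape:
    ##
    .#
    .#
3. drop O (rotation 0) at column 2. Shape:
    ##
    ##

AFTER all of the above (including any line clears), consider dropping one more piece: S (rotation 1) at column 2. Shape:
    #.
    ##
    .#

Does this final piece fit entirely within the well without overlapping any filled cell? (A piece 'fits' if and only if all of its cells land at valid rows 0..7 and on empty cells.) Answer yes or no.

Drop 1: O rot1 at col 1 lands with bottom-row=0; cleared 0 line(s) (total 0); column heights now [0 2 2 0 0 0], max=2
Drop 2: L rot3 at col 2 lands with bottom-row=0; cleared 0 line(s) (total 0); column heights now [0 2 3 3 0 0], max=3
Drop 3: O rot0 at col 2 lands with bottom-row=3; cleared 0 line(s) (total 0); column heights now [0 2 5 5 0 0], max=5
Test piece S rot1 at col 2 (width 2): heights before test = [0 2 5 5 0 0]; fits = True

Answer: yes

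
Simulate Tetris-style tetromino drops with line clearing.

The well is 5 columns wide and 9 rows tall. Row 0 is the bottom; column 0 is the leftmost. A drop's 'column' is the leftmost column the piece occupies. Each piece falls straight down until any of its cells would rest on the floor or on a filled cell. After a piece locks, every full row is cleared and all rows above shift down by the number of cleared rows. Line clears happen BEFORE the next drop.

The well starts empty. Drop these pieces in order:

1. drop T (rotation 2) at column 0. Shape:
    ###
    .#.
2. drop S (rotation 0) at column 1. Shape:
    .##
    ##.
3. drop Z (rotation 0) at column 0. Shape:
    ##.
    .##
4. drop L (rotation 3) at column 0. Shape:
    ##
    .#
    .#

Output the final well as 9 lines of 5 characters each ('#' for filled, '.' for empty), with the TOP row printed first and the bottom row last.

Answer: ##...
.#...
.#...
##...
.##..
..##.
.##..
###..
.#...

Derivation:
Drop 1: T rot2 at col 0 lands with bottom-row=0; cleared 0 line(s) (total 0); column heights now [2 2 2 0 0], max=2
Drop 2: S rot0 at col 1 lands with bottom-row=2; cleared 0 line(s) (total 0); column heights now [2 3 4 4 0], max=4
Drop 3: Z rot0 at col 0 lands with bottom-row=4; cleared 0 line(s) (total 0); column heights now [6 6 5 4 0], max=6
Drop 4: L rot3 at col 0 lands with bottom-row=6; cleared 0 line(s) (total 0); column heights now [9 9 5 4 0], max=9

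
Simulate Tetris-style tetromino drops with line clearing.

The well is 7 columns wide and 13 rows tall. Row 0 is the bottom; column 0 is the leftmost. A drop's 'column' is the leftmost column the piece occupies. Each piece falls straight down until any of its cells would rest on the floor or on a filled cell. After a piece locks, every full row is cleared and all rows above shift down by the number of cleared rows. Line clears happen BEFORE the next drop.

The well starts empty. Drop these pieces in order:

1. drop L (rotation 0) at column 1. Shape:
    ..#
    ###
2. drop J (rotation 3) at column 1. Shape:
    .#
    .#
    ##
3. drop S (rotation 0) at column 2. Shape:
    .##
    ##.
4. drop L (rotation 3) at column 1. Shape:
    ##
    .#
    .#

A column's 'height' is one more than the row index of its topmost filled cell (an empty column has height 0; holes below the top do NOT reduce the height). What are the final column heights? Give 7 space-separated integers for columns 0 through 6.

Answer: 0 8 8 6 6 0 0

Derivation:
Drop 1: L rot0 at col 1 lands with bottom-row=0; cleared 0 line(s) (total 0); column heights now [0 1 1 2 0 0 0], max=2
Drop 2: J rot3 at col 1 lands with bottom-row=1; cleared 0 line(s) (total 0); column heights now [0 2 4 2 0 0 0], max=4
Drop 3: S rot0 at col 2 lands with bottom-row=4; cleared 0 line(s) (total 0); column heights now [0 2 5 6 6 0 0], max=6
Drop 4: L rot3 at col 1 lands with bottom-row=5; cleared 0 line(s) (total 0); column heights now [0 8 8 6 6 0 0], max=8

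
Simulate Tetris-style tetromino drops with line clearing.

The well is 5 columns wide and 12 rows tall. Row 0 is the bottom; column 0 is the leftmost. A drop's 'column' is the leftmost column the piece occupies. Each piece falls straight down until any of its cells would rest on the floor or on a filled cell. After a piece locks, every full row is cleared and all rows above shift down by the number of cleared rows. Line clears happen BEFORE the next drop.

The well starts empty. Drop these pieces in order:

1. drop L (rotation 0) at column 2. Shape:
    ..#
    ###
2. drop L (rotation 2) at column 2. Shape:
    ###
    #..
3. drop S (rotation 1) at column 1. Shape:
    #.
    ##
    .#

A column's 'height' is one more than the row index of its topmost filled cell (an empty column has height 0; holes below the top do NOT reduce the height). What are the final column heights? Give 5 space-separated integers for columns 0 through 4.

Drop 1: L rot0 at col 2 lands with bottom-row=0; cleared 0 line(s) (total 0); column heights now [0 0 1 1 2], max=2
Drop 2: L rot2 at col 2 lands with bottom-row=1; cleared 0 line(s) (total 0); column heights now [0 0 3 3 3], max=3
Drop 3: S rot1 at col 1 lands with bottom-row=3; cleared 0 line(s) (total 0); column heights now [0 6 5 3 3], max=6

Answer: 0 6 5 3 3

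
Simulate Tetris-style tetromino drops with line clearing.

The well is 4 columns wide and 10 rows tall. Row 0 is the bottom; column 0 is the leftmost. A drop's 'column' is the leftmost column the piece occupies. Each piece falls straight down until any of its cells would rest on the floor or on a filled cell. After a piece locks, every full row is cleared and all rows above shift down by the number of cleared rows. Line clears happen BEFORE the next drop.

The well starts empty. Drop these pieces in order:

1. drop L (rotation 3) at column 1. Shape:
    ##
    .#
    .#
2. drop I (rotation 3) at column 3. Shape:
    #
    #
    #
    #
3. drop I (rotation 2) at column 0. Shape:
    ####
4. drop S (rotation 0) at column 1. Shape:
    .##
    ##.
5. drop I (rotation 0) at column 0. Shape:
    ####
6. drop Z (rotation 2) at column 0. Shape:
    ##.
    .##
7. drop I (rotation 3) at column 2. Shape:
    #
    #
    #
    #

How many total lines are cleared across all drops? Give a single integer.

Answer: 2

Derivation:
Drop 1: L rot3 at col 1 lands with bottom-row=0; cleared 0 line(s) (total 0); column heights now [0 3 3 0], max=3
Drop 2: I rot3 at col 3 lands with bottom-row=0; cleared 0 line(s) (total 0); column heights now [0 3 3 4], max=4
Drop 3: I rot2 at col 0 lands with bottom-row=4; cleared 1 line(s) (total 1); column heights now [0 3 3 4], max=4
Drop 4: S rot0 at col 1 lands with bottom-row=3; cleared 0 line(s) (total 1); column heights now [0 4 5 5], max=5
Drop 5: I rot0 at col 0 lands with bottom-row=5; cleared 1 line(s) (total 2); column heights now [0 4 5 5], max=5
Drop 6: Z rot2 at col 0 lands with bottom-row=5; cleared 0 line(s) (total 2); column heights now [7 7 6 5], max=7
Drop 7: I rot3 at col 2 lands with bottom-row=6; cleared 0 line(s) (total 2); column heights now [7 7 10 5], max=10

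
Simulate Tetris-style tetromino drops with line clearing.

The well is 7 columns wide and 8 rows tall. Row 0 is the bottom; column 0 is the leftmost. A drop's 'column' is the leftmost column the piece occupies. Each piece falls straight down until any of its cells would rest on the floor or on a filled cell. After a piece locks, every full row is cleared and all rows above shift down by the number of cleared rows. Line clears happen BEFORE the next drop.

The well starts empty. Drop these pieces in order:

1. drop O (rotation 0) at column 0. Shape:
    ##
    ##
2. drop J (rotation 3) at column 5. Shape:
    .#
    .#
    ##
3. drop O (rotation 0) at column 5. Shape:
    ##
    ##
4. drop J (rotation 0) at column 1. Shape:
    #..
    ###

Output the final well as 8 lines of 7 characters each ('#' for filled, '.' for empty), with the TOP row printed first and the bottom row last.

Answer: .......
.......
.......
.....##
.#...##
.###..#
##....#
##...##

Derivation:
Drop 1: O rot0 at col 0 lands with bottom-row=0; cleared 0 line(s) (total 0); column heights now [2 2 0 0 0 0 0], max=2
Drop 2: J rot3 at col 5 lands with bottom-row=0; cleared 0 line(s) (total 0); column heights now [2 2 0 0 0 1 3], max=3
Drop 3: O rot0 at col 5 lands with bottom-row=3; cleared 0 line(s) (total 0); column heights now [2 2 0 0 0 5 5], max=5
Drop 4: J rot0 at col 1 lands with bottom-row=2; cleared 0 line(s) (total 0); column heights now [2 4 3 3 0 5 5], max=5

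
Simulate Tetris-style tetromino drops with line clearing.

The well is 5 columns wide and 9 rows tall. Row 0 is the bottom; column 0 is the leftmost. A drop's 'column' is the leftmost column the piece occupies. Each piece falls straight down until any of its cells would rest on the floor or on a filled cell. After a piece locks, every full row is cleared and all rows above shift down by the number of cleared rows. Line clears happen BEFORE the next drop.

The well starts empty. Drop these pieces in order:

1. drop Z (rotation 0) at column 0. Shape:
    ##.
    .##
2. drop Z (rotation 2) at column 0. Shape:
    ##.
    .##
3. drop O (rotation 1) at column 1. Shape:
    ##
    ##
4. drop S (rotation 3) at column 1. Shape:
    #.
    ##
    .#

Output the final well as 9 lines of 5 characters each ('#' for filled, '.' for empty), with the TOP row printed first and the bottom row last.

Answer: .#...
.##..
..#..
.##..
.##..
##...
.##..
##...
.##..

Derivation:
Drop 1: Z rot0 at col 0 lands with bottom-row=0; cleared 0 line(s) (total 0); column heights now [2 2 1 0 0], max=2
Drop 2: Z rot2 at col 0 lands with bottom-row=2; cleared 0 line(s) (total 0); column heights now [4 4 3 0 0], max=4
Drop 3: O rot1 at col 1 lands with bottom-row=4; cleared 0 line(s) (total 0); column heights now [4 6 6 0 0], max=6
Drop 4: S rot3 at col 1 lands with bottom-row=6; cleared 0 line(s) (total 0); column heights now [4 9 8 0 0], max=9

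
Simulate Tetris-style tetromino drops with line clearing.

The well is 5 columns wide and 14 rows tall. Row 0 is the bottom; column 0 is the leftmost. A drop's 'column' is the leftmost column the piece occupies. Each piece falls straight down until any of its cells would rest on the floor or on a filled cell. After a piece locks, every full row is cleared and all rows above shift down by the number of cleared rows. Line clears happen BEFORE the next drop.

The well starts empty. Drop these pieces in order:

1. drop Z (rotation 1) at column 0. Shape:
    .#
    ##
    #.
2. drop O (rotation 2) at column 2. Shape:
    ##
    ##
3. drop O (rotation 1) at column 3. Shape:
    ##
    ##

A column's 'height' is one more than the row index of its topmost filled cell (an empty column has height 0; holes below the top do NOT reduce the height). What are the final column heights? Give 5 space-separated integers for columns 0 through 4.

Answer: 2 3 2 4 4

Derivation:
Drop 1: Z rot1 at col 0 lands with bottom-row=0; cleared 0 line(s) (total 0); column heights now [2 3 0 0 0], max=3
Drop 2: O rot2 at col 2 lands with bottom-row=0; cleared 0 line(s) (total 0); column heights now [2 3 2 2 0], max=3
Drop 3: O rot1 at col 3 lands with bottom-row=2; cleared 0 line(s) (total 0); column heights now [2 3 2 4 4], max=4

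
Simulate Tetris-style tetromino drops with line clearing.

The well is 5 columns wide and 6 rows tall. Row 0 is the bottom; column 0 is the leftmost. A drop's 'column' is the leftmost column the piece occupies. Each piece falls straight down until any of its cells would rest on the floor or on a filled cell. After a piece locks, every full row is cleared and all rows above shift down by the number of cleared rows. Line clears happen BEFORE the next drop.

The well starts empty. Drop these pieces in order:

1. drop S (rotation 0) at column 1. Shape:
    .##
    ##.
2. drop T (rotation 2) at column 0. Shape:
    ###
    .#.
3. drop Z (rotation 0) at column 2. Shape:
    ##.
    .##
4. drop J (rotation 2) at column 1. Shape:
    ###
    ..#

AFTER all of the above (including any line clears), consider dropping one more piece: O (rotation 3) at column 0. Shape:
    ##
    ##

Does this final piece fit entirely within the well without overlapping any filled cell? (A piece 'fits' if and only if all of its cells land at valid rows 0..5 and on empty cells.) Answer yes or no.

Drop 1: S rot0 at col 1 lands with bottom-row=0; cleared 0 line(s) (total 0); column heights now [0 1 2 2 0], max=2
Drop 2: T rot2 at col 0 lands with bottom-row=1; cleared 0 line(s) (total 0); column heights now [3 3 3 2 0], max=3
Drop 3: Z rot0 at col 2 lands with bottom-row=2; cleared 1 line(s) (total 1); column heights now [0 2 3 3 0], max=3
Drop 4: J rot2 at col 1 lands with bottom-row=3; cleared 0 line(s) (total 1); column heights now [0 5 5 5 0], max=5
Test piece O rot3 at col 0 (width 2): heights before test = [0 5 5 5 0]; fits = False

Answer: no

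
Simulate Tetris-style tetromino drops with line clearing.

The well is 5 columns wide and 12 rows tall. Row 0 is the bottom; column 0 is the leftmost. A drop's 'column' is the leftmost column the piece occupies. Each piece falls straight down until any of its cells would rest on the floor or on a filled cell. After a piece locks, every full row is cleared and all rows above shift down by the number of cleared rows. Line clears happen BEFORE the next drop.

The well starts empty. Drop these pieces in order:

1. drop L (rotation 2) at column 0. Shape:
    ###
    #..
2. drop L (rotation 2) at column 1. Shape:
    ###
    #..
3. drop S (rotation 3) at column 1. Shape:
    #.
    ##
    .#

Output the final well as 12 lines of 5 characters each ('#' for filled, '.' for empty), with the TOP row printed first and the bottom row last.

Drop 1: L rot2 at col 0 lands with bottom-row=0; cleared 0 line(s) (total 0); column heights now [2 2 2 0 0], max=2
Drop 2: L rot2 at col 1 lands with bottom-row=2; cleared 0 line(s) (total 0); column heights now [2 4 4 4 0], max=4
Drop 3: S rot3 at col 1 lands with bottom-row=4; cleared 0 line(s) (total 0); column heights now [2 7 6 4 0], max=7

Answer: .....
.....
.....
.....
.....
.#...
.##..
..#..
.###.
.#...
###..
#....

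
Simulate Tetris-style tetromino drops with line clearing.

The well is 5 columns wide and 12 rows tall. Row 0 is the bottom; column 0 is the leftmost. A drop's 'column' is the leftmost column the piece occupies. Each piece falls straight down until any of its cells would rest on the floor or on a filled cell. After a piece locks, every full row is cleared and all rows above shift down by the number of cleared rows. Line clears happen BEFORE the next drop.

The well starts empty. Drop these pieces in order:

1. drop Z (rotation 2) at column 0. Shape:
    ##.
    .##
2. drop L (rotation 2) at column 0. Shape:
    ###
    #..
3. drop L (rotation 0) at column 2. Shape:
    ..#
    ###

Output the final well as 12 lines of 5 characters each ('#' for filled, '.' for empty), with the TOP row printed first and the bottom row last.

Drop 1: Z rot2 at col 0 lands with bottom-row=0; cleared 0 line(s) (total 0); column heights now [2 2 1 0 0], max=2
Drop 2: L rot2 at col 0 lands with bottom-row=2; cleared 0 line(s) (total 0); column heights now [4 4 4 0 0], max=4
Drop 3: L rot0 at col 2 lands with bottom-row=4; cleared 0 line(s) (total 0); column heights now [4 4 5 5 6], max=6

Answer: .....
.....
.....
.....
.....
.....
....#
..###
###..
#....
##...
.##..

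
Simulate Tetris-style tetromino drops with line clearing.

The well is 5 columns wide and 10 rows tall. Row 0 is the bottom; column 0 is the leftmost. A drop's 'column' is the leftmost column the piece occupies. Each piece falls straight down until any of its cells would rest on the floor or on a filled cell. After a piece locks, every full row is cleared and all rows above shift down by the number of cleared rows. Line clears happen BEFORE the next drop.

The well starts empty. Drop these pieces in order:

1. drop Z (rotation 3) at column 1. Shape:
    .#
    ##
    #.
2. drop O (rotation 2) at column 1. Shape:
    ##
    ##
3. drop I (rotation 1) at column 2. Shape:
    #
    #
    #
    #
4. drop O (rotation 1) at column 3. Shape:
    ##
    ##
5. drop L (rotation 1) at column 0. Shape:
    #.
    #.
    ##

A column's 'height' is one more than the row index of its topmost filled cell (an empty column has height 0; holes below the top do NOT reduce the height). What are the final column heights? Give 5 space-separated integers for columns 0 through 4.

Drop 1: Z rot3 at col 1 lands with bottom-row=0; cleared 0 line(s) (total 0); column heights now [0 2 3 0 0], max=3
Drop 2: O rot2 at col 1 lands with bottom-row=3; cleared 0 line(s) (total 0); column heights now [0 5 5 0 0], max=5
Drop 3: I rot1 at col 2 lands with bottom-row=5; cleared 0 line(s) (total 0); column heights now [0 5 9 0 0], max=9
Drop 4: O rot1 at col 3 lands with bottom-row=0; cleared 0 line(s) (total 0); column heights now [0 5 9 2 2], max=9
Drop 5: L rot1 at col 0 lands with bottom-row=5; cleared 0 line(s) (total 0); column heights now [8 6 9 2 2], max=9

Answer: 8 6 9 2 2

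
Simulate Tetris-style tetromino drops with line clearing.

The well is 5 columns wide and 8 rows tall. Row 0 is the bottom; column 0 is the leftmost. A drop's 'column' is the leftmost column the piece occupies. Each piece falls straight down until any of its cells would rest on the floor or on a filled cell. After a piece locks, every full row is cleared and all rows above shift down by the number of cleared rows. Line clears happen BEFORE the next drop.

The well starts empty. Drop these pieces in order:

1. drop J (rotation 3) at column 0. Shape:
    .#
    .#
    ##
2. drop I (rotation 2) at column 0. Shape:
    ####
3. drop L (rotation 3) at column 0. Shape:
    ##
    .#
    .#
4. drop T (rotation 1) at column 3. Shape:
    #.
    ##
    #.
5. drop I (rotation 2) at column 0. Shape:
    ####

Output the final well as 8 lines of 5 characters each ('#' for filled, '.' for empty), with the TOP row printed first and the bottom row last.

Answer: ####.
##.#.
.#.##
.#.#.
####.
.#...
.#...
##...

Derivation:
Drop 1: J rot3 at col 0 lands with bottom-row=0; cleared 0 line(s) (total 0); column heights now [1 3 0 0 0], max=3
Drop 2: I rot2 at col 0 lands with bottom-row=3; cleared 0 line(s) (total 0); column heights now [4 4 4 4 0], max=4
Drop 3: L rot3 at col 0 lands with bottom-row=4; cleared 0 line(s) (total 0); column heights now [7 7 4 4 0], max=7
Drop 4: T rot1 at col 3 lands with bottom-row=4; cleared 0 line(s) (total 0); column heights now [7 7 4 7 6], max=7
Drop 5: I rot2 at col 0 lands with bottom-row=7; cleared 0 line(s) (total 0); column heights now [8 8 8 8 6], max=8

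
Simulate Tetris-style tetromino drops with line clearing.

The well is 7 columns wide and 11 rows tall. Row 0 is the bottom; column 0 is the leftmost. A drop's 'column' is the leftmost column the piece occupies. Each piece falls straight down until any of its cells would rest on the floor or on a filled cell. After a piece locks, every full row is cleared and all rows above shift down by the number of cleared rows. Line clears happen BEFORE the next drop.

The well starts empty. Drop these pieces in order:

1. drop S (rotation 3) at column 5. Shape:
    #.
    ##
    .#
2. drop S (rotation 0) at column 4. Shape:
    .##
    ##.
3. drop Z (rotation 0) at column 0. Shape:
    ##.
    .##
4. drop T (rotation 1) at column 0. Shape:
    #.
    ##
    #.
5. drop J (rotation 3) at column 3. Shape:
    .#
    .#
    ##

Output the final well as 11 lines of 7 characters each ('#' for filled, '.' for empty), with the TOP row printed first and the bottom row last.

Drop 1: S rot3 at col 5 lands with bottom-row=0; cleared 0 line(s) (total 0); column heights now [0 0 0 0 0 3 2], max=3
Drop 2: S rot0 at col 4 lands with bottom-row=3; cleared 0 line(s) (total 0); column heights now [0 0 0 0 4 5 5], max=5
Drop 3: Z rot0 at col 0 lands with bottom-row=0; cleared 0 line(s) (total 0); column heights now [2 2 1 0 4 5 5], max=5
Drop 4: T rot1 at col 0 lands with bottom-row=2; cleared 0 line(s) (total 0); column heights now [5 4 1 0 4 5 5], max=5
Drop 5: J rot3 at col 3 lands with bottom-row=4; cleared 0 line(s) (total 0); column heights now [5 4 1 5 7 5 5], max=7

Answer: .......
.......
.......
.......
....#..
....#..
#..####
##..##.
#....#.
##...##
.##...#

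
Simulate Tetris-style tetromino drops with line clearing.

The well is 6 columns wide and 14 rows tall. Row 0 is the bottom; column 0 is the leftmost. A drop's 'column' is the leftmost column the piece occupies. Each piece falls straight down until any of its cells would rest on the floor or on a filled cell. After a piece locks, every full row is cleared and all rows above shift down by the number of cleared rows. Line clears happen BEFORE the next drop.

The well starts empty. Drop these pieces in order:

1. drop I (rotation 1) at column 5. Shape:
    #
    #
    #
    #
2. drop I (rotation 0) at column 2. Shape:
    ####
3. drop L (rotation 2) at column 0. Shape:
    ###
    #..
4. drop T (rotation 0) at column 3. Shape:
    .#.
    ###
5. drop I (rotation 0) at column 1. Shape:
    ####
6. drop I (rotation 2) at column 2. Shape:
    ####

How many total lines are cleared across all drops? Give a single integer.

Answer: 1

Derivation:
Drop 1: I rot1 at col 5 lands with bottom-row=0; cleared 0 line(s) (total 0); column heights now [0 0 0 0 0 4], max=4
Drop 2: I rot0 at col 2 lands with bottom-row=4; cleared 0 line(s) (total 0); column heights now [0 0 5 5 5 5], max=5
Drop 3: L rot2 at col 0 lands with bottom-row=4; cleared 0 line(s) (total 0); column heights now [6 6 6 5 5 5], max=6
Drop 4: T rot0 at col 3 lands with bottom-row=5; cleared 1 line(s) (total 1); column heights now [5 0 5 5 6 5], max=6
Drop 5: I rot0 at col 1 lands with bottom-row=6; cleared 0 line(s) (total 1); column heights now [5 7 7 7 7 5], max=7
Drop 6: I rot2 at col 2 lands with bottom-row=7; cleared 0 line(s) (total 1); column heights now [5 7 8 8 8 8], max=8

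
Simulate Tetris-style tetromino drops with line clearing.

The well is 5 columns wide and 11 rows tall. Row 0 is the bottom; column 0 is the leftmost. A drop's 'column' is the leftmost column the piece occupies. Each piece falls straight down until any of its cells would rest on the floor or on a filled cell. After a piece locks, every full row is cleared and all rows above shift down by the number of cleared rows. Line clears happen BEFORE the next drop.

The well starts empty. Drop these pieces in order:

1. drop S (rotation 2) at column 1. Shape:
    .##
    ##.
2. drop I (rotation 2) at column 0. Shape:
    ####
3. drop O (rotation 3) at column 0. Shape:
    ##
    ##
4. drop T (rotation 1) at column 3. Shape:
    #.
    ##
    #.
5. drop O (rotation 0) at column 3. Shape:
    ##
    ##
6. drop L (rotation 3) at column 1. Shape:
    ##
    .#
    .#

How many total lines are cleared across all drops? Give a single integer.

Drop 1: S rot2 at col 1 lands with bottom-row=0; cleared 0 line(s) (total 0); column heights now [0 1 2 2 0], max=2
Drop 2: I rot2 at col 0 lands with bottom-row=2; cleared 0 line(s) (total 0); column heights now [3 3 3 3 0], max=3
Drop 3: O rot3 at col 0 lands with bottom-row=3; cleared 0 line(s) (total 0); column heights now [5 5 3 3 0], max=5
Drop 4: T rot1 at col 3 lands with bottom-row=3; cleared 0 line(s) (total 0); column heights now [5 5 3 6 5], max=6
Drop 5: O rot0 at col 3 lands with bottom-row=6; cleared 0 line(s) (total 0); column heights now [5 5 3 8 8], max=8
Drop 6: L rot3 at col 1 lands with bottom-row=3; cleared 1 line(s) (total 1); column heights now [4 5 5 7 7], max=7

Answer: 1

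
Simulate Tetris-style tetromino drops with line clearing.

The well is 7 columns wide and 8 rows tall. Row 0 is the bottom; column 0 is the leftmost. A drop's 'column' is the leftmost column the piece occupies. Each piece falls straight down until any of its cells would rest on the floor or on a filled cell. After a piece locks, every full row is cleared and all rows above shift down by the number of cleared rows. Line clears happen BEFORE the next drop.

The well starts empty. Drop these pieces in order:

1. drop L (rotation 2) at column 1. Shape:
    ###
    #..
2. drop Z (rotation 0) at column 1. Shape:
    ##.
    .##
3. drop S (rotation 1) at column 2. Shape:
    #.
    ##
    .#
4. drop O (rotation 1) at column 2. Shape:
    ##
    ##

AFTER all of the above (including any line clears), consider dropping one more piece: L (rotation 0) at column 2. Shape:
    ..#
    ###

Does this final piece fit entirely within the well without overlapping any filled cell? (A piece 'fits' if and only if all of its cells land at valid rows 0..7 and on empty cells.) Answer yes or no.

Answer: no

Derivation:
Drop 1: L rot2 at col 1 lands with bottom-row=0; cleared 0 line(s) (total 0); column heights now [0 2 2 2 0 0 0], max=2
Drop 2: Z rot0 at col 1 lands with bottom-row=2; cleared 0 line(s) (total 0); column heights now [0 4 4 3 0 0 0], max=4
Drop 3: S rot1 at col 2 lands with bottom-row=3; cleared 0 line(s) (total 0); column heights now [0 4 6 5 0 0 0], max=6
Drop 4: O rot1 at col 2 lands with bottom-row=6; cleared 0 line(s) (total 0); column heights now [0 4 8 8 0 0 0], max=8
Test piece L rot0 at col 2 (width 3): heights before test = [0 4 8 8 0 0 0]; fits = False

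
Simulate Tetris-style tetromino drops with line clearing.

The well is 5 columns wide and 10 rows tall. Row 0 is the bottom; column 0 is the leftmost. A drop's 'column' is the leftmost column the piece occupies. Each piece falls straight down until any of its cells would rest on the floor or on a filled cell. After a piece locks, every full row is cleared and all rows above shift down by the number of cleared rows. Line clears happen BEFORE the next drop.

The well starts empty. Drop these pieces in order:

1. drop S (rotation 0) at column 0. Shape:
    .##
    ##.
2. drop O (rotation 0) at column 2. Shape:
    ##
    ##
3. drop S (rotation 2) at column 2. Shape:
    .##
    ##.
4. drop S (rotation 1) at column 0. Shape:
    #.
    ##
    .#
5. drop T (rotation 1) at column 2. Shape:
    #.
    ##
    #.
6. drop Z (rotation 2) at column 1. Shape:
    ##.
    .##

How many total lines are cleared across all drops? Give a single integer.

Answer: 0

Derivation:
Drop 1: S rot0 at col 0 lands with bottom-row=0; cleared 0 line(s) (total 0); column heights now [1 2 2 0 0], max=2
Drop 2: O rot0 at col 2 lands with bottom-row=2; cleared 0 line(s) (total 0); column heights now [1 2 4 4 0], max=4
Drop 3: S rot2 at col 2 lands with bottom-row=4; cleared 0 line(s) (total 0); column heights now [1 2 5 6 6], max=6
Drop 4: S rot1 at col 0 lands with bottom-row=2; cleared 0 line(s) (total 0); column heights now [5 4 5 6 6], max=6
Drop 5: T rot1 at col 2 lands with bottom-row=5; cleared 0 line(s) (total 0); column heights now [5 4 8 7 6], max=8
Drop 6: Z rot2 at col 1 lands with bottom-row=8; cleared 0 line(s) (total 0); column heights now [5 10 10 9 6], max=10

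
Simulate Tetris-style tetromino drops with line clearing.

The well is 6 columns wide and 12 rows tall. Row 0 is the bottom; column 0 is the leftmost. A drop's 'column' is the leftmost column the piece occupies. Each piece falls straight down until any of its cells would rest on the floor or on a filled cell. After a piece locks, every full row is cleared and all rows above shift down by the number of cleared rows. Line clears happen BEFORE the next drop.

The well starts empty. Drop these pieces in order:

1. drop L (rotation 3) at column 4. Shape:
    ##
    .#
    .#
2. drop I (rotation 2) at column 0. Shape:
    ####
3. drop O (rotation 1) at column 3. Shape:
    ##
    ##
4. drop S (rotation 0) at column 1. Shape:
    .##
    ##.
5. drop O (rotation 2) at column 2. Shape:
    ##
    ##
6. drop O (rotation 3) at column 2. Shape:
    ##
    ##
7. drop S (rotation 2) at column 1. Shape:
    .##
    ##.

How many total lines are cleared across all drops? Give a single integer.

Answer: 0

Derivation:
Drop 1: L rot3 at col 4 lands with bottom-row=0; cleared 0 line(s) (total 0); column heights now [0 0 0 0 3 3], max=3
Drop 2: I rot2 at col 0 lands with bottom-row=0; cleared 0 line(s) (total 0); column heights now [1 1 1 1 3 3], max=3
Drop 3: O rot1 at col 3 lands with bottom-row=3; cleared 0 line(s) (total 0); column heights now [1 1 1 5 5 3], max=5
Drop 4: S rot0 at col 1 lands with bottom-row=4; cleared 0 line(s) (total 0); column heights now [1 5 6 6 5 3], max=6
Drop 5: O rot2 at col 2 lands with bottom-row=6; cleared 0 line(s) (total 0); column heights now [1 5 8 8 5 3], max=8
Drop 6: O rot3 at col 2 lands with bottom-row=8; cleared 0 line(s) (total 0); column heights now [1 5 10 10 5 3], max=10
Drop 7: S rot2 at col 1 lands with bottom-row=10; cleared 0 line(s) (total 0); column heights now [1 11 12 12 5 3], max=12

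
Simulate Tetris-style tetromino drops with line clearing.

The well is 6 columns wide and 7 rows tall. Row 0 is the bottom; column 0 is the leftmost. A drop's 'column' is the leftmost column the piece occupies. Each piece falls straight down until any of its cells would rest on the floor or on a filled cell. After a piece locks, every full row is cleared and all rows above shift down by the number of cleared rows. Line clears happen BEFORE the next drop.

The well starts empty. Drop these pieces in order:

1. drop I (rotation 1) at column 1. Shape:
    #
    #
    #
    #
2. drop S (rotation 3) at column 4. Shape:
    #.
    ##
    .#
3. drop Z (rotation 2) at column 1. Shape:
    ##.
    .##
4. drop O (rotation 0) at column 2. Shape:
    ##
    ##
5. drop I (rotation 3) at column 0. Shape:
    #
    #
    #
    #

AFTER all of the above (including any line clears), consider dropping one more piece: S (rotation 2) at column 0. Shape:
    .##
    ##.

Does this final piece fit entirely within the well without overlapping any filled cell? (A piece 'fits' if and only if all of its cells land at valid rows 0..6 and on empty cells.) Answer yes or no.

Answer: no

Derivation:
Drop 1: I rot1 at col 1 lands with bottom-row=0; cleared 0 line(s) (total 0); column heights now [0 4 0 0 0 0], max=4
Drop 2: S rot3 at col 4 lands with bottom-row=0; cleared 0 line(s) (total 0); column heights now [0 4 0 0 3 2], max=4
Drop 3: Z rot2 at col 1 lands with bottom-row=3; cleared 0 line(s) (total 0); column heights now [0 5 5 4 3 2], max=5
Drop 4: O rot0 at col 2 lands with bottom-row=5; cleared 0 line(s) (total 0); column heights now [0 5 7 7 3 2], max=7
Drop 5: I rot3 at col 0 lands with bottom-row=0; cleared 0 line(s) (total 0); column heights now [4 5 7 7 3 2], max=7
Test piece S rot2 at col 0 (width 3): heights before test = [4 5 7 7 3 2]; fits = False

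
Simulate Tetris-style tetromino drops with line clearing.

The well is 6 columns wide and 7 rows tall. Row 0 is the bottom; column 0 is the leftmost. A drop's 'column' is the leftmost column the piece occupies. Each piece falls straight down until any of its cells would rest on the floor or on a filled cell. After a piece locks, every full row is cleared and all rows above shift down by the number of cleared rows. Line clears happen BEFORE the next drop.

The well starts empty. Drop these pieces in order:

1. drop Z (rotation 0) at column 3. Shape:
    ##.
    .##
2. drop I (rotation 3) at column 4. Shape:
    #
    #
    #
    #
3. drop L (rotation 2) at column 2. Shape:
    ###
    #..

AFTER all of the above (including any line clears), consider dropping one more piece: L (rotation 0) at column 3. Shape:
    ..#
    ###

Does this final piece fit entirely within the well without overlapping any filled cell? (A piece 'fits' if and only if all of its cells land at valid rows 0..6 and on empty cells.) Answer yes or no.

Answer: no

Derivation:
Drop 1: Z rot0 at col 3 lands with bottom-row=0; cleared 0 line(s) (total 0); column heights now [0 0 0 2 2 1], max=2
Drop 2: I rot3 at col 4 lands with bottom-row=2; cleared 0 line(s) (total 0); column heights now [0 0 0 2 6 1], max=6
Drop 3: L rot2 at col 2 lands with bottom-row=5; cleared 0 line(s) (total 0); column heights now [0 0 7 7 7 1], max=7
Test piece L rot0 at col 3 (width 3): heights before test = [0 0 7 7 7 1]; fits = False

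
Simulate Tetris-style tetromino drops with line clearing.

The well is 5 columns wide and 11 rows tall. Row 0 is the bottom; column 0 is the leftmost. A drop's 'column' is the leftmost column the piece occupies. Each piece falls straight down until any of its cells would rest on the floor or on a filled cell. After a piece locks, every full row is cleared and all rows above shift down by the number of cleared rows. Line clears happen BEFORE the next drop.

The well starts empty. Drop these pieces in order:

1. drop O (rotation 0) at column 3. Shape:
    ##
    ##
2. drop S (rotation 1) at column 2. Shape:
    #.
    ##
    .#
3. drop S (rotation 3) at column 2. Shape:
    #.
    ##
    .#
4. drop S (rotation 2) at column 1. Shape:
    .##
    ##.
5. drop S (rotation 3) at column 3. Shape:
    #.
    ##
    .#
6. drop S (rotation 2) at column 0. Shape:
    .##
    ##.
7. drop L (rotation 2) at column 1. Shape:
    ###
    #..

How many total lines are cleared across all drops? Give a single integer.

Drop 1: O rot0 at col 3 lands with bottom-row=0; cleared 0 line(s) (total 0); column heights now [0 0 0 2 2], max=2
Drop 2: S rot1 at col 2 lands with bottom-row=2; cleared 0 line(s) (total 0); column heights now [0 0 5 4 2], max=5
Drop 3: S rot3 at col 2 lands with bottom-row=4; cleared 0 line(s) (total 0); column heights now [0 0 7 6 2], max=7
Drop 4: S rot2 at col 1 lands with bottom-row=7; cleared 0 line(s) (total 0); column heights now [0 8 9 9 2], max=9
Drop 5: S rot3 at col 3 lands with bottom-row=8; cleared 0 line(s) (total 0); column heights now [0 8 9 11 10], max=11
Drop 6: S rot2 at col 0 lands with bottom-row=8; cleared 1 line(s) (total 1); column heights now [0 9 9 10 9], max=10
Drop 7: L rot2 at col 1 lands with bottom-row=9; cleared 0 line(s) (total 1); column heights now [0 11 11 11 9], max=11

Answer: 1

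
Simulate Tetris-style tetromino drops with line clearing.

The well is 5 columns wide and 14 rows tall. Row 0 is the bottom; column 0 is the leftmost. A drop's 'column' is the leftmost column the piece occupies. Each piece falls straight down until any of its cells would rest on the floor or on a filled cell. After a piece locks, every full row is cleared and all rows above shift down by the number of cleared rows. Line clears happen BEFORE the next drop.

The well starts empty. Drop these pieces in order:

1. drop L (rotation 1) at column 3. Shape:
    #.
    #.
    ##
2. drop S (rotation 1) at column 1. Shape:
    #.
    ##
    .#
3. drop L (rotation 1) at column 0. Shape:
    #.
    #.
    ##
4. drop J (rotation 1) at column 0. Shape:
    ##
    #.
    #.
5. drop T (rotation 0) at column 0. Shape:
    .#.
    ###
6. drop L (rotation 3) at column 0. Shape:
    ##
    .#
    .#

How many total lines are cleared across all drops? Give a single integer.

Drop 1: L rot1 at col 3 lands with bottom-row=0; cleared 0 line(s) (total 0); column heights now [0 0 0 3 1], max=3
Drop 2: S rot1 at col 1 lands with bottom-row=0; cleared 0 line(s) (total 0); column heights now [0 3 2 3 1], max=3
Drop 3: L rot1 at col 0 lands with bottom-row=3; cleared 0 line(s) (total 0); column heights now [6 4 2 3 1], max=6
Drop 4: J rot1 at col 0 lands with bottom-row=6; cleared 0 line(s) (total 0); column heights now [9 9 2 3 1], max=9
Drop 5: T rot0 at col 0 lands with bottom-row=9; cleared 0 line(s) (total 0); column heights now [10 11 10 3 1], max=11
Drop 6: L rot3 at col 0 lands with bottom-row=11; cleared 0 line(s) (total 0); column heights now [14 14 10 3 1], max=14

Answer: 0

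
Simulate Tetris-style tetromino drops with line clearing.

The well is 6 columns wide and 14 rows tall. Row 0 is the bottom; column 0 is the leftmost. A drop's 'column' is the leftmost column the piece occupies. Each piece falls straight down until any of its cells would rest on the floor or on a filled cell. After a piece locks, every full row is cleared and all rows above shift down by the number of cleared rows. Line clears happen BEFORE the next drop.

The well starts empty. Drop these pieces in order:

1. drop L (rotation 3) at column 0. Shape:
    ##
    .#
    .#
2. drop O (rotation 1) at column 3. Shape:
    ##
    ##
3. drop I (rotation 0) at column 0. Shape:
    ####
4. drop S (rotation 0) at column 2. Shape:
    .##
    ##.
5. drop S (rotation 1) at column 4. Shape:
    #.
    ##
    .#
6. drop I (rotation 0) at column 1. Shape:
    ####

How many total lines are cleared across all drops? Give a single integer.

Answer: 0

Derivation:
Drop 1: L rot3 at col 0 lands with bottom-row=0; cleared 0 line(s) (total 0); column heights now [3 3 0 0 0 0], max=3
Drop 2: O rot1 at col 3 lands with bottom-row=0; cleared 0 line(s) (total 0); column heights now [3 3 0 2 2 0], max=3
Drop 3: I rot0 at col 0 lands with bottom-row=3; cleared 0 line(s) (total 0); column heights now [4 4 4 4 2 0], max=4
Drop 4: S rot0 at col 2 lands with bottom-row=4; cleared 0 line(s) (total 0); column heights now [4 4 5 6 6 0], max=6
Drop 5: S rot1 at col 4 lands with bottom-row=5; cleared 0 line(s) (total 0); column heights now [4 4 5 6 8 7], max=8
Drop 6: I rot0 at col 1 lands with bottom-row=8; cleared 0 line(s) (total 0); column heights now [4 9 9 9 9 7], max=9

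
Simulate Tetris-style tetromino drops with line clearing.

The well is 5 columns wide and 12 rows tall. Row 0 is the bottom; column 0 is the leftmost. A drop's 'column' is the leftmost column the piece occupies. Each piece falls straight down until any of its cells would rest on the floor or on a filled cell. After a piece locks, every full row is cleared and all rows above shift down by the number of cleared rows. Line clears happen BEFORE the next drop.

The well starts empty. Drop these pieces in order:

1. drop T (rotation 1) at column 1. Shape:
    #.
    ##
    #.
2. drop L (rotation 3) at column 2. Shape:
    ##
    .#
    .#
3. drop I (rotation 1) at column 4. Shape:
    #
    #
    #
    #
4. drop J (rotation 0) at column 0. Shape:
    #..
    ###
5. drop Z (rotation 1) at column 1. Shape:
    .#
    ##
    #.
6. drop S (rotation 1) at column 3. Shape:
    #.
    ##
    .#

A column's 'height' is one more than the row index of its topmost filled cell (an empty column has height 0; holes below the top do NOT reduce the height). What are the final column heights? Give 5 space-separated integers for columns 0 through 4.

Drop 1: T rot1 at col 1 lands with bottom-row=0; cleared 0 line(s) (total 0); column heights now [0 3 2 0 0], max=3
Drop 2: L rot3 at col 2 lands with bottom-row=0; cleared 0 line(s) (total 0); column heights now [0 3 3 3 0], max=3
Drop 3: I rot1 at col 4 lands with bottom-row=0; cleared 0 line(s) (total 0); column heights now [0 3 3 3 4], max=4
Drop 4: J rot0 at col 0 lands with bottom-row=3; cleared 0 line(s) (total 0); column heights now [5 4 4 3 4], max=5
Drop 5: Z rot1 at col 1 lands with bottom-row=4; cleared 0 line(s) (total 0); column heights now [5 6 7 3 4], max=7
Drop 6: S rot1 at col 3 lands with bottom-row=4; cleared 0 line(s) (total 0); column heights now [5 6 7 7 6], max=7

Answer: 5 6 7 7 6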